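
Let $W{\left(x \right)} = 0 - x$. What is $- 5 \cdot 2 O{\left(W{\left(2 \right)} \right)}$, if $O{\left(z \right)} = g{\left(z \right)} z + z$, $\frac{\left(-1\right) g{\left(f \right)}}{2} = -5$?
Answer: $220$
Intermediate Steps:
$W{\left(x \right)} = - x$
$g{\left(f \right)} = 10$ ($g{\left(f \right)} = \left(-2\right) \left(-5\right) = 10$)
$O{\left(z \right)} = 11 z$ ($O{\left(z \right)} = 10 z + z = 11 z$)
$- 5 \cdot 2 O{\left(W{\left(2 \right)} \right)} = - 5 \cdot 2 \cdot 11 \left(\left(-1\right) 2\right) = - 10 \cdot 11 \left(-2\right) = - 10 \left(-22\right) = \left(-1\right) \left(-220\right) = 220$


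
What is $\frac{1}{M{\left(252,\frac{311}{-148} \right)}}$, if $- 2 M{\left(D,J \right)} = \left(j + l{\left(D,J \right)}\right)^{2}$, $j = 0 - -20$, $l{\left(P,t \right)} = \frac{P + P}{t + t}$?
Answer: $- \frac{96721}{482858888} \approx -0.00020031$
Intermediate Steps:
$l{\left(P,t \right)} = \frac{P}{t}$ ($l{\left(P,t \right)} = \frac{2 P}{2 t} = 2 P \frac{1}{2 t} = \frac{P}{t}$)
$j = 20$ ($j = 0 + 20 = 20$)
$M{\left(D,J \right)} = - \frac{\left(20 + \frac{D}{J}\right)^{2}}{2}$
$\frac{1}{M{\left(252,\frac{311}{-148} \right)}} = \frac{1}{\left(- \frac{1}{2}\right) \frac{1}{\frac{96721}{21904}} \left(252 + 20 \frac{311}{-148}\right)^{2}} = \frac{1}{\left(- \frac{1}{2}\right) \frac{1}{\frac{96721}{21904}} \left(252 + 20 \cdot 311 \left(- \frac{1}{148}\right)\right)^{2}} = \frac{1}{\left(- \frac{1}{2}\right) \frac{1}{\frac{96721}{21904}} \left(252 + 20 \left(- \frac{311}{148}\right)\right)^{2}} = \frac{1}{\left(- \frac{1}{2}\right) \frac{21904}{96721} \left(252 - \frac{1555}{37}\right)^{2}} = \frac{1}{\left(- \frac{1}{2}\right) \frac{21904}{96721} \left(\frac{7769}{37}\right)^{2}} = \frac{1}{\left(- \frac{1}{2}\right) \frac{21904}{96721} \cdot \frac{60357361}{1369}} = \frac{1}{- \frac{482858888}{96721}} = - \frac{96721}{482858888}$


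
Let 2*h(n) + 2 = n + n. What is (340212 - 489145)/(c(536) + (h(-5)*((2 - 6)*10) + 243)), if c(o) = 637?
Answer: -148933/1120 ≈ -132.98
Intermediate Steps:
h(n) = -1 + n (h(n) = -1 + (n + n)/2 = -1 + (2*n)/2 = -1 + n)
(340212 - 489145)/(c(536) + (h(-5)*((2 - 6)*10) + 243)) = (340212 - 489145)/(637 + ((-1 - 5)*((2 - 6)*10) + 243)) = -148933/(637 + (-(-24)*10 + 243)) = -148933/(637 + (-6*(-40) + 243)) = -148933/(637 + (240 + 243)) = -148933/(637 + 483) = -148933/1120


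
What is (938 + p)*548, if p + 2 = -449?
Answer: 266876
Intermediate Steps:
p = -451 (p = -2 - 449 = -451)
(938 + p)*548 = (938 - 451)*548 = 487*548 = 266876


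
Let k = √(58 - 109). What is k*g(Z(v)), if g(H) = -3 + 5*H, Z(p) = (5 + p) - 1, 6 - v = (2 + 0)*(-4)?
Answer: 87*I*√51 ≈ 621.3*I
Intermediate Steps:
v = 14 (v = 6 - (2 + 0)*(-4) = 6 - 2*(-4) = 6 - 1*(-8) = 6 + 8 = 14)
Z(p) = 4 + p
k = I*√51 (k = √(-51) = I*√51 ≈ 7.1414*I)
k*g(Z(v)) = (I*√51)*(-3 + 5*(4 + 14)) = (I*√51)*(-3 + 5*18) = (I*√51)*(-3 + 90) = (I*√51)*87 = 87*I*√51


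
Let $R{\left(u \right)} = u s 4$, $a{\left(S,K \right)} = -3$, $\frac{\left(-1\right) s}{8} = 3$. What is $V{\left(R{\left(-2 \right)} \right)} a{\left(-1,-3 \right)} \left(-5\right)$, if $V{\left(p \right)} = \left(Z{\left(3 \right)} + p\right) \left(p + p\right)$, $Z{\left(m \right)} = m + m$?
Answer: $1140480$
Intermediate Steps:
$s = -24$ ($s = \left(-8\right) 3 = -24$)
$Z{\left(m \right)} = 2 m$
$R{\left(u \right)} = - 96 u$ ($R{\left(u \right)} = u \left(-24\right) 4 = - 24 u 4 = - 96 u$)
$V{\left(p \right)} = 2 p \left(6 + p\right)$ ($V{\left(p \right)} = \left(2 \cdot 3 + p\right) \left(p + p\right) = \left(6 + p\right) 2 p = 2 p \left(6 + p\right)$)
$V{\left(R{\left(-2 \right)} \right)} a{\left(-1,-3 \right)} \left(-5\right) = 2 \left(\left(-96\right) \left(-2\right)\right) \left(6 - -192\right) \left(-3\right) \left(-5\right) = 2 \cdot 192 \left(6 + 192\right) \left(-3\right) \left(-5\right) = 2 \cdot 192 \cdot 198 \left(-3\right) \left(-5\right) = 76032 \left(-3\right) \left(-5\right) = \left(-228096\right) \left(-5\right) = 1140480$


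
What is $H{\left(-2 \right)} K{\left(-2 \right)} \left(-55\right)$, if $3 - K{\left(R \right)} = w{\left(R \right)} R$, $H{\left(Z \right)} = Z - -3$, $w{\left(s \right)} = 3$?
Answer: $-495$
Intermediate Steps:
$H{\left(Z \right)} = 3 + Z$ ($H{\left(Z \right)} = Z + 3 = 3 + Z$)
$K{\left(R \right)} = 3 - 3 R$
$H{\left(-2 \right)} K{\left(-2 \right)} \left(-55\right) = \left(3 - 2\right) \left(3 - -6\right) \left(-55\right) = 1 \left(3 + 6\right) \left(-55\right) = 1 \cdot 9 \left(-55\right) = 9 \left(-55\right) = -495$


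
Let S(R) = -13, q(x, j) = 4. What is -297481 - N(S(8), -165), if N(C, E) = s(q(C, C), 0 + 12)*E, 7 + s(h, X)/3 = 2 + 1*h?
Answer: -297976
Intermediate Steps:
s(h, X) = -15 + 3*h (s(h, X) = -21 + 3*(2 + 1*h) = -21 + 3*(2 + h) = -21 + (6 + 3*h) = -15 + 3*h)
N(C, E) = -3*E (N(C, E) = (-15 + 3*4)*E = (-15 + 12)*E = -3*E)
-297481 - N(S(8), -165) = -297481 - (-3)*(-165) = -297481 - 1*495 = -297481 - 495 = -297976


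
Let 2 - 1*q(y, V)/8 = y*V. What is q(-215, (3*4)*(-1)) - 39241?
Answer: -59865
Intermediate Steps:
q(y, V) = 16 - 8*V*y (q(y, V) = 16 - 8*y*V = 16 - 8*V*y)
q(-215, (3*4)*(-1)) - 39241 = (16 - 8*(3*4)*(-1)*(-215)) - 39241 = (16 - 8*12*(-1)*(-215)) - 39241 = (16 - 8*(-12)*(-215)) - 39241 = (16 - 20640) - 39241 = -20624 - 39241 = -59865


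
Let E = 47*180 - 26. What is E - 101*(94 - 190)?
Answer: 18130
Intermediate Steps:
E = 8434 (E = 8460 - 26 = 8434)
E - 101*(94 - 190) = 8434 - 101*(94 - 190) = 8434 - 101*(-96) = 8434 - 1*(-9696) = 8434 + 9696 = 18130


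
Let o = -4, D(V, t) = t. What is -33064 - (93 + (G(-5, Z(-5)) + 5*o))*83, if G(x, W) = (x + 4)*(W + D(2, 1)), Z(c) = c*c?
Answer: -36965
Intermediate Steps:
Z(c) = c²
G(x, W) = (1 + W)*(4 + x) (G(x, W) = (x + 4)*(W + 1) = (4 + x)*(1 + W) = (1 + W)*(4 + x))
-33064 - (93 + (G(-5, Z(-5)) + 5*o))*83 = -33064 - (93 + ((4 - 5 + 4*(-5)² + (-5)²*(-5)) + 5*(-4)))*83 = -33064 - (93 + ((4 - 5 + 4*25 + 25*(-5)) - 20))*83 = -33064 - (93 + ((4 - 5 + 100 - 125) - 20))*83 = -33064 - (93 + (-26 - 20))*83 = -33064 - (93 - 46)*83 = -33064 - 47*83 = -33064 - 1*3901 = -33064 - 3901 = -36965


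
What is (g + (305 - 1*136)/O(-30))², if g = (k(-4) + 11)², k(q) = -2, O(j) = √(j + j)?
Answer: 365099/60 - 4563*I*√15/5 ≈ 6085.0 - 3534.5*I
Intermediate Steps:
O(j) = √2*√j (O(j) = √(2*j) = √2*√j)
g = 81 (g = (-2 + 11)² = 9² = 81)
(g + (305 - 1*136)/O(-30))² = (81 + (305 - 1*136)/((√2*√(-30))))² = (81 + (305 - 136)/((√2*(I*√30))))² = (81 + 169/((2*I*√15)))² = (81 + 169*(-I*√15/30))² = (81 - 169*I*√15/30)²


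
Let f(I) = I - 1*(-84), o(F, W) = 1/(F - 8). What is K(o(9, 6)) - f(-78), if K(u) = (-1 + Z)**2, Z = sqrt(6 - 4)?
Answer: -6 + (1 - sqrt(2))**2 ≈ -5.8284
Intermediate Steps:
o(F, W) = 1/(-8 + F)
Z = sqrt(2) ≈ 1.4142
f(I) = 84 + I (f(I) = I + 84 = 84 + I)
K(u) = (-1 + sqrt(2))**2
K(o(9, 6)) - f(-78) = (1 - sqrt(2))**2 - (84 - 78) = (1 - sqrt(2))**2 - 1*6 = (1 - sqrt(2))**2 - 6 = -6 + (1 - sqrt(2))**2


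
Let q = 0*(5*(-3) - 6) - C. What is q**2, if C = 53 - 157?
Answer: 10816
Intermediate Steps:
C = -104
q = 104 (q = 0*(5*(-3) - 6) - 1*(-104) = 0*(-15 - 6) + 104 = 0*(-21) + 104 = 0 + 104 = 104)
q**2 = 104**2 = 10816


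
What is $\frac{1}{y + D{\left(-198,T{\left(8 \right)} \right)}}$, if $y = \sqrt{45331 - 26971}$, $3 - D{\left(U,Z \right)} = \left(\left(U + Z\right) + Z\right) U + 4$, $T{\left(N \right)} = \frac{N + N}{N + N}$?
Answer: $- \frac{38809}{1506120121} - \frac{6 \sqrt{510}}{1506120121} \approx -2.5858 \cdot 10^{-5}$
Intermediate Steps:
$T{\left(N \right)} = 1$ ($T{\left(N \right)} = \frac{2 N}{2 N} = 2 N \frac{1}{2 N} = 1$)
$D{\left(U,Z \right)} = -1 - U \left(U + 2 Z\right)$ ($D{\left(U,Z \right)} = 3 - \left(\left(\left(U + Z\right) + Z\right) U + 4\right) = 3 - \left(\left(U + 2 Z\right) U + 4\right) = 3 - \left(U \left(U + 2 Z\right) + 4\right) = 3 - \left(4 + U \left(U + 2 Z\right)\right) = -1 - U \left(U + 2 Z\right)$)
$y = 6 \sqrt{510}$ ($y = \sqrt{18360} = 6 \sqrt{510} \approx 135.5$)
$\frac{1}{y + D{\left(-198,T{\left(8 \right)} \right)}} = \frac{1}{6 \sqrt{510} - \left(39205 - 396\right)} = \frac{1}{6 \sqrt{510} - 38809} = \frac{1}{-38809 + 6 \sqrt{510}}$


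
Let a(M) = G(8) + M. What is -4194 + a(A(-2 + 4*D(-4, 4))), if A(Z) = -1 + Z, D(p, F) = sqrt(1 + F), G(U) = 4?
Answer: -4193 + 4*sqrt(5) ≈ -4184.1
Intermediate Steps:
a(M) = 4 + M
-4194 + a(A(-2 + 4*D(-4, 4))) = -4194 + (4 + (-1 + (-2 + 4*sqrt(1 + 4)))) = -4194 + (4 + (-1 + (-2 + 4*sqrt(5)))) = -4194 + (4 + (-3 + 4*sqrt(5))) = -4194 + (1 + 4*sqrt(5)) = -4193 + 4*sqrt(5)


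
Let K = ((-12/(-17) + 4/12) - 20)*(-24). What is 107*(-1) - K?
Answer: -9555/17 ≈ -562.06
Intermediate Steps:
K = 7736/17 (K = ((-12*(-1/17) + 4*(1/12)) - 20)*(-24) = ((12/17 + ⅓) - 20)*(-24) = (53/51 - 20)*(-24) = -967/51*(-24) = 7736/17 ≈ 455.06)
107*(-1) - K = 107*(-1) - 1*7736/17 = -107 - 7736/17 = -9555/17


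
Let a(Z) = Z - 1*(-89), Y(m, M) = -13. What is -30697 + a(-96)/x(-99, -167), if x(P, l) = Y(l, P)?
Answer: -399054/13 ≈ -30696.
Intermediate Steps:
x(P, l) = -13
a(Z) = 89 + Z (a(Z) = Z + 89 = 89 + Z)
-30697 + a(-96)/x(-99, -167) = -30697 + (89 - 96)/(-13) = -30697 - 7*(-1/13) = -30697 + 7/13 = -399054/13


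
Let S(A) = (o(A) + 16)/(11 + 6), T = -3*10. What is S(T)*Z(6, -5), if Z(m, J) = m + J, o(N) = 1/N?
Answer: 479/510 ≈ 0.93922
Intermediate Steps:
Z(m, J) = J + m
T = -30
S(A) = 16/17 + 1/(17*A) (S(A) = (1/A + 16)/(11 + 6) = (16 + 1/A)/17 = (16 + 1/A)*(1/17) = 16/17 + 1/(17*A))
S(T)*Z(6, -5) = ((1/17)*(1 + 16*(-30))/(-30))*(-5 + 6) = ((1/17)*(-1/30)*(1 - 480))*1 = ((1/17)*(-1/30)*(-479))*1 = (479/510)*1 = 479/510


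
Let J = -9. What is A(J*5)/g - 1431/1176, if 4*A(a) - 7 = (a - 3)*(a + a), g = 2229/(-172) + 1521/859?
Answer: -9062925233/92573544 ≈ -97.900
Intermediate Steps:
g = -1653099/147748 (g = 2229*(-1/172) + 1521*(1/859) = -2229/172 + 1521/859 = -1653099/147748 ≈ -11.189)
A(a) = 7/4 + a*(-3 + a)/2 (A(a) = 7/4 + ((a - 3)*(a + a))/4 = 7/4 + ((-3 + a)*(2*a))/4 = 7/4 + (2*a*(-3 + a))/4 = 7/4 + a*(-3 + a)/2)
A(J*5)/g - 1431/1176 = (7/4 + (-9*5)**2/2 - (-27)*5/2)/(-1653099/147748) - 1431/1176 = (7/4 + (1/2)*(-45)**2 - 3/2*(-45))*(-147748/1653099) - 1431*1/1176 = (7/4 + (1/2)*2025 + 135/2)*(-147748/1653099) - 477/392 = (7/4 + 2025/2 + 135/2)*(-147748/1653099) - 477/392 = (4327/4)*(-147748/1653099) - 477/392 = -159826399/1653099 - 477/392 = -9062925233/92573544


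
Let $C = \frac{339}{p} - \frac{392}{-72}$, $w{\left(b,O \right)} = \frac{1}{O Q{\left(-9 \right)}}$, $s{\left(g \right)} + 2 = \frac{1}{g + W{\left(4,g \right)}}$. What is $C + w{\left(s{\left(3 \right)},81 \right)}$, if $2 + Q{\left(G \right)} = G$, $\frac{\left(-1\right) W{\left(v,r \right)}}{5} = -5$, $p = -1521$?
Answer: $\frac{786089}{150579} \approx 5.2204$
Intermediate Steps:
$W{\left(v,r \right)} = 25$ ($W{\left(v,r \right)} = \left(-5\right) \left(-5\right) = 25$)
$Q{\left(G \right)} = -2 + G$
$s{\left(g \right)} = -2 + \frac{1}{25 + g}$ ($s{\left(g \right)} = -2 + \frac{1}{g + 25} = -2 + \frac{1}{25 + g}$)
$w{\left(b,O \right)} = - \frac{1}{11 O}$ ($w{\left(b,O \right)} = \frac{1}{O \left(-2 - 9\right)} = \frac{1}{O \left(-11\right)} = \frac{1}{O} \left(- \frac{1}{11}\right) = - \frac{1}{11 O}$)
$C = \frac{7942}{1521}$ ($C = \frac{339}{-1521} - \frac{392}{-72} = 339 \left(- \frac{1}{1521}\right) - - \frac{49}{9} = - \frac{113}{507} + \frac{49}{9} = \frac{7942}{1521} \approx 5.2216$)
$C + w{\left(s{\left(3 \right)},81 \right)} = \frac{7942}{1521} - \frac{1}{11 \cdot 81} = \frac{7942}{1521} - \frac{1}{891} = \frac{786089}{150579}$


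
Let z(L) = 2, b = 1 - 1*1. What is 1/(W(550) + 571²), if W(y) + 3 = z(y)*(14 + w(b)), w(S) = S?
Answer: 1/326066 ≈ 3.0669e-6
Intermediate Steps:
b = 0 (b = 1 - 1 = 0)
W(y) = 25 (W(y) = -3 + 2*(14 + 0) = -3 + 2*14 = -3 + 28 = 25)
1/(W(550) + 571²) = 1/(25 + 571²) = 1/(25 + 326041) = 1/326066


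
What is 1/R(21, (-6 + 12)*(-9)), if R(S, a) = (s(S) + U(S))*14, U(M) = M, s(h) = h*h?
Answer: 1/6468 ≈ 0.00015461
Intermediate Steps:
s(h) = h²
R(S, a) = 14*S + 14*S² (R(S, a) = (S² + S)*14 = (S + S²)*14 = 14*S + 14*S²)
1/R(21, (-6 + 12)*(-9)) = 1/(14*21*(1 + 21)) = 1/(14*21*22) = 1/6468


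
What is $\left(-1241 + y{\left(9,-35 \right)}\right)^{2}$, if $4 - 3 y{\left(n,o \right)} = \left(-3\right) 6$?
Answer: $\frac{13697401}{9} \approx 1.5219 \cdot 10^{6}$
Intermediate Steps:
$y{\left(n,o \right)} = \frac{22}{3}$ ($y{\left(n,o \right)} = \frac{4}{3} - \frac{\left(-3\right) 6}{3} = \frac{4}{3} - -6 = \frac{4}{3} + 6 = \frac{22}{3}$)
$\left(-1241 + y{\left(9,-35 \right)}\right)^{2} = \left(-1241 + \frac{22}{3}\right)^{2} = \left(- \frac{3701}{3}\right)^{2} = \frac{13697401}{9}$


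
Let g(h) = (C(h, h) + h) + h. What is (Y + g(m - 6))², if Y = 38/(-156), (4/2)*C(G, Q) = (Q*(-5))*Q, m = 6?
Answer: 361/6084 ≈ 0.059336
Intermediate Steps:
C(G, Q) = -5*Q²/2 (C(G, Q) = ((Q*(-5))*Q)/2 = ((-5*Q)*Q)/2 = (-5*Q²)/2 = -5*Q²/2)
g(h) = 2*h - 5*h²/2 (g(h) = (-5*h²/2 + h) + h = (h - 5*h²/2) + h = 2*h - 5*h²/2)
Y = -19/78 (Y = 38*(-1/156) = -19/78 ≈ -0.24359)
(Y + g(m - 6))² = (-19/78 + (6 - 6)*(4 - 5*(6 - 6))/2)² = (-19/78 + (½)*0*(4 - 5*0))² = (-19/78 + (½)*0*(4 + 0))² = (-19/78 + (½)*0*4)² = (-19/78 + 0)² = (-19/78)² = 361/6084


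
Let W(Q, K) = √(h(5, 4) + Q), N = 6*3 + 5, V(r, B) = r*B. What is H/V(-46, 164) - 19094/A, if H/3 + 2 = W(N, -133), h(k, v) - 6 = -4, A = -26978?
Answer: 1753687/2481976 ≈ 0.70657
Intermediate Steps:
V(r, B) = B*r
h(k, v) = 2 (h(k, v) = 6 - 4 = 2)
N = 23 (N = 18 + 5 = 23)
W(Q, K) = √(2 + Q)
H = 9 (H = -6 + 3*√(2 + 23) = -6 + 3*√25 = -6 + 3*5 = -6 + 15 = 9)
H/V(-46, 164) - 19094/A = 9/((164*(-46))) - 19094/(-26978) = 9/(-7544) - 19094*(-1/26978) = 9*(-1/7544) + 9547/13489 = -9/7544 + 9547/13489 = 1753687/2481976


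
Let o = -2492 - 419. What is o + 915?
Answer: -1996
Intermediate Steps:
o = -2911
o + 915 = -2911 + 915 = -1996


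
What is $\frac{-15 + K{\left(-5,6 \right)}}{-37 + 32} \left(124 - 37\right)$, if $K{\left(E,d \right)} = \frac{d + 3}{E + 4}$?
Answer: $\frac{2088}{5} \approx 417.6$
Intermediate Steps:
$K{\left(E,d \right)} = \frac{3 + d}{4 + E}$
$\frac{-15 + K{\left(-5,6 \right)}}{-37 + 32} \left(124 - 37\right) = \frac{-15 + \frac{3 + 6}{4 - 5}}{-37 + 32} \left(124 - 37\right) = \frac{-15 + \frac{1}{-1} \cdot 9}{-5} \cdot 87 = \left(-15 - 9\right) \left(- \frac{1}{5}\right) 87 = \left(-24\right) \left(- \frac{1}{5}\right) 87 = \frac{24}{5} \cdot 87 = \frac{2088}{5}$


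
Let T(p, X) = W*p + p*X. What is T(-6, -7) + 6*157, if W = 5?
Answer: 954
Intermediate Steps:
T(p, X) = 5*p + X*p (T(p, X) = 5*p + p*X = 5*p + X*p)
T(-6, -7) + 6*157 = -6*(5 - 7) + 6*157 = -6*(-2) + 942 = 12 + 942 = 954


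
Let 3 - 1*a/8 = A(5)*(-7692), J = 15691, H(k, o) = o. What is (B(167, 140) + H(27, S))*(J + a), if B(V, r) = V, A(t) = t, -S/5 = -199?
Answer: 375784990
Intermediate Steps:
S = 995 (S = -5*(-199) = 995)
a = 307704 (a = 24 - 40*(-7692) = 24 - 8*(-38460) = 24 + 307680 = 307704)
(B(167, 140) + H(27, S))*(J + a) = (167 + 995)*(15691 + 307704) = 1162*323395 = 375784990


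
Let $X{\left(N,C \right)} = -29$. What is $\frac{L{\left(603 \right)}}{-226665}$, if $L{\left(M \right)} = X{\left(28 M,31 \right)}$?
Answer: $\frac{29}{226665} \approx 0.00012794$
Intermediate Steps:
$L{\left(M \right)} = -29$
$\frac{L{\left(603 \right)}}{-226665} = - \frac{29}{-226665} = \left(-29\right) \left(- \frac{1}{226665}\right) = \frac{29}{226665}$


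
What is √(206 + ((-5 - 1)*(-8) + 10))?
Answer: 2*√66 ≈ 16.248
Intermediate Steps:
√(206 + ((-5 - 1)*(-8) + 10)) = √(206 + (-6*(-8) + 10)) = √(206 + (48 + 10)) = √(206 + 58) = √264 = 2*√66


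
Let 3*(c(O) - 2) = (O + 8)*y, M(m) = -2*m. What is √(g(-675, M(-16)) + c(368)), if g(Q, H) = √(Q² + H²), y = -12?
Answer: √(-1502 + √456649) ≈ 28.744*I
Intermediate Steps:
c(O) = -30 - 4*O (c(O) = 2 + ((O + 8)*(-12))/3 = 2 + ((8 + O)*(-12))/3 = 2 + (-96 - 12*O)/3 = 2 + (-32 - 4*O) = -30 - 4*O)
g(Q, H) = √(H² + Q²)
√(g(-675, M(-16)) + c(368)) = √(√((-2*(-16))² + (-675)²) + (-30 - 4*368)) = √(√(32² + 455625) + (-30 - 1472)) = √(√(1024 + 455625) - 1502) = √(√456649 - 1502) = √(-1502 + √456649)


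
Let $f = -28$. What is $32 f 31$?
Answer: $-27776$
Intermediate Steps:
$32 f 31 = 32 \left(-28\right) 31 = \left(-896\right) 31 = -27776$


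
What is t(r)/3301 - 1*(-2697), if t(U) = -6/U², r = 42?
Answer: 2617422317/970494 ≈ 2697.0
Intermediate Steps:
t(U) = -6/U²
t(r)/3301 - 1*(-2697) = -6/42²/3301 - 1*(-2697) = -6*1/1764*(1/3301) + 2697 = -1/294*1/3301 + 2697 = -1/970494 + 2697 = 2617422317/970494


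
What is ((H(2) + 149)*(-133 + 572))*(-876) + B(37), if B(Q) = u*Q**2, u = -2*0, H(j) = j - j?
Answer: -57300036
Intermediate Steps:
H(j) = 0
u = 0
B(Q) = 0 (B(Q) = 0*Q**2 = 0)
((H(2) + 149)*(-133 + 572))*(-876) + B(37) = ((0 + 149)*(-133 + 572))*(-876) + 0 = (149*439)*(-876) + 0 = 65411*(-876) + 0 = -57300036 + 0 = -57300036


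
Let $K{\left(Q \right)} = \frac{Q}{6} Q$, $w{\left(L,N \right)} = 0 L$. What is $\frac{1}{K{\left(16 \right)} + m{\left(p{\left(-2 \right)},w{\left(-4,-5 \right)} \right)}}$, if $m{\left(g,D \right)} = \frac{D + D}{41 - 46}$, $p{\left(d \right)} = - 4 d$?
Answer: $\frac{3}{128} \approx 0.023438$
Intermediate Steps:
$w{\left(L,N \right)} = 0$
$K{\left(Q \right)} = \frac{Q^{2}}{6}$ ($K{\left(Q \right)} = \frac{Q}{6} Q = \frac{Q^{2}}{6}$)
$m{\left(g,D \right)} = - \frac{2 D}{5}$ ($m{\left(g,D \right)} = \frac{2 D}{-5} = 2 D \left(- \frac{1}{5}\right) = - \frac{2 D}{5}$)
$\frac{1}{K{\left(16 \right)} + m{\left(p{\left(-2 \right)},w{\left(-4,-5 \right)} \right)}} = \frac{1}{\frac{16^{2}}{6} - 0} = \frac{1}{\frac{1}{6} \cdot 256 + 0} = \frac{1}{\frac{128}{3} + 0} = \frac{1}{\frac{128}{3}} = \frac{3}{128}$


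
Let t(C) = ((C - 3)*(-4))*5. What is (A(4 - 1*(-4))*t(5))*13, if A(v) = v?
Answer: -4160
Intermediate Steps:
t(C) = 60 - 20*C (t(C) = ((-3 + C)*(-4))*5 = (12 - 4*C)*5 = 60 - 20*C)
(A(4 - 1*(-4))*t(5))*13 = ((4 - 1*(-4))*(60 - 20*5))*13 = ((4 + 4)*(60 - 100))*13 = (8*(-40))*13 = -320*13 = -4160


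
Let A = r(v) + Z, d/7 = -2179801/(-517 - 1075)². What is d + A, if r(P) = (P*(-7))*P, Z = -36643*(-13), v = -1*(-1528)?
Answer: -40214682492463/2534464 ≈ -1.5867e+7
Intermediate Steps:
v = 1528
Z = 476359
d = -15258607/2534464 (d = 7*(-2179801/(-517 - 1075)²) = 7*(-2179801/((-1592)²)) = 7*(-2179801/2534464) = -15258607/2534464 ≈ -6.0204)
r(P) = -7*P² (r(P) = (-7*P)*P = -7*P²)
A = -15867129 (A = -7*1528² + 476359 = -7*2334784 + 476359 = -16343488 + 476359 = -15867129)
d + A = -15258607/2534464 - 15867129 = -40214682492463/2534464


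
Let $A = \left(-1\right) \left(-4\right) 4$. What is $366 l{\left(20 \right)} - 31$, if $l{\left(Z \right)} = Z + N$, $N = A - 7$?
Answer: $10583$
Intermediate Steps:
$A = 16$ ($A = 4 \cdot 4 = 16$)
$N = 9$ ($N = 16 - 7 = 9$)
$l{\left(Z \right)} = 9 + Z$ ($l{\left(Z \right)} = Z + 9 = 9 + Z$)
$366 l{\left(20 \right)} - 31 = 366 \left(9 + 20\right) - 31 = 366 \cdot 29 - 31 = 10614 - 31 = 10583$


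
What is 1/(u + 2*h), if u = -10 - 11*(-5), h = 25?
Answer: 1/95 ≈ 0.010526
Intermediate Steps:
u = 45 (u = -10 + 55 = 45)
1/(u + 2*h) = 1/(45 + 2*25) = 1/(45 + 50) = 1/95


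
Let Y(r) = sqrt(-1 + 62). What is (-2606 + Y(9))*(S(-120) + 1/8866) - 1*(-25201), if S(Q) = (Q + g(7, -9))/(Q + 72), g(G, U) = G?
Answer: 2028443033/106392 + 500953*sqrt(61)/212784 ≈ 19084.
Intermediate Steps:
Y(r) = sqrt(61)
S(Q) = (7 + Q)/(72 + Q) (S(Q) = (Q + 7)/(Q + 72) = (7 + Q)/(72 + Q))
(-2606 + Y(9))*(S(-120) + 1/8866) - 1*(-25201) = (-2606 + sqrt(61))*((7 - 120)/(72 - 120) + 1/8866) - 1*(-25201) = (-2606 + sqrt(61))*(-113/(-48) + 1/8866) + 25201 = (-2606 + sqrt(61))*(-1/48*(-113) + 1/8866) + 25201 = (-2606 + sqrt(61))*(113/48 + 1/8866) + 25201 = (-2606 + sqrt(61))*(500953/212784) + 25201 = (-652741759/106392 + 500953*sqrt(61)/212784) + 25201 = 2028443033/106392 + 500953*sqrt(61)/212784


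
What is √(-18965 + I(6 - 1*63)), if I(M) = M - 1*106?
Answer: 2*I*√4782 ≈ 138.3*I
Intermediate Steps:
I(M) = -106 + M (I(M) = M - 106 = -106 + M)
√(-18965 + I(6 - 1*63)) = √(-18965 + (-106 + (6 - 1*63))) = √(-18965 + (-106 + (6 - 63))) = √(-18965 + (-106 - 57)) = √(-18965 - 163) = √(-19128) = 2*I*√4782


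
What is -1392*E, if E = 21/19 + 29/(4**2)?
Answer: -77169/19 ≈ -4061.5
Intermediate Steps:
E = 887/304 (E = 21*(1/19) + 29/16 = 21/19 + 29*(1/16) = 21/19 + 29/16 = 887/304 ≈ 2.9178)
-1392*E = -1392*887/304 = -77169/19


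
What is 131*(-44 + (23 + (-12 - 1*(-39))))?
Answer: 786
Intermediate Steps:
131*(-44 + (23 + (-12 - 1*(-39)))) = 131*(-44 + (23 + (-12 + 39))) = 131*(-44 + (23 + 27)) = 131*(-44 + 50) = 131*6 = 786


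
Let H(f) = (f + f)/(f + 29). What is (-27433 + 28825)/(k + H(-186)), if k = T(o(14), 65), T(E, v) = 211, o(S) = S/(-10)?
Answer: 218544/33499 ≈ 6.5239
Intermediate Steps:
o(S) = -S/10 (o(S) = S*(-1/10) = -S/10)
k = 211
H(f) = 2*f/(29 + f) (H(f) = (2*f)/(29 + f) = 2*f/(29 + f))
(-27433 + 28825)/(k + H(-186)) = (-27433 + 28825)/(211 + 2*(-186)/(29 - 186)) = 1392/(211 + 2*(-186)/(-157)) = 1392/(211 + 2*(-186)*(-1/157)) = 1392/(211 + 372/157) = 1392/(33499/157) = 1392*(157/33499) = 218544/33499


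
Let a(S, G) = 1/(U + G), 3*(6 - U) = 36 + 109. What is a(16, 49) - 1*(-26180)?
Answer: 523603/20 ≈ 26180.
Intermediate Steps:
U = -127/3 (U = 6 - (36 + 109)/3 = 6 - 1/3*145 = 6 - 145/3 = -127/3 ≈ -42.333)
a(S, G) = 1/(-127/3 + G)
a(16, 49) - 1*(-26180) = 3/(-127 + 3*49) - 1*(-26180) = 3/(-127 + 147) + 26180 = 3/20 + 26180 = 523603/20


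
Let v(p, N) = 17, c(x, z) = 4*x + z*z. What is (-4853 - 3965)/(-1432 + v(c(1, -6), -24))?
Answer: 8818/1415 ≈ 6.2318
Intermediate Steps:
c(x, z) = z² + 4*x (c(x, z) = 4*x + z² = z² + 4*x)
(-4853 - 3965)/(-1432 + v(c(1, -6), -24)) = (-4853 - 3965)/(-1432 + 17) = -8818/(-1415) = -8818*(-1/1415) = 8818/1415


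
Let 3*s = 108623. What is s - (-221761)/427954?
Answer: 46486312625/1283862 ≈ 36208.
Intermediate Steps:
s = 108623/3 (s = (1/3)*108623 = 108623/3 ≈ 36208.)
s - (-221761)/427954 = 108623/3 - (-221761)/427954 = 108623/3 - 1*(-221761/427954) = 108623/3 + 221761/427954 = 46486312625/1283862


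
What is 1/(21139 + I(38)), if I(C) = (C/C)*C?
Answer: 1/21177 ≈ 4.7221e-5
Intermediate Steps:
I(C) = C (I(C) = 1*C = C)
1/(21139 + I(38)) = 1/(21139 + 38) = 1/21177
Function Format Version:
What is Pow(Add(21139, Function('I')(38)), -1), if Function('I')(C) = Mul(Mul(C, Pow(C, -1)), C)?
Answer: Rational(1, 21177) ≈ 4.7221e-5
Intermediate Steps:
Function('I')(C) = C (Function('I')(C) = Mul(1, C) = C)
Pow(Add(21139, Function('I')(38)), -1) = Pow(Add(21139, 38), -1) = Pow(21177, -1) = Rational(1, 21177)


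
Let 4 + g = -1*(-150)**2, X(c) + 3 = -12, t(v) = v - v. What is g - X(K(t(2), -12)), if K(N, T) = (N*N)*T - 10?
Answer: -22489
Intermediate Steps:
t(v) = 0
K(N, T) = -10 + T*N**2 (K(N, T) = N**2*T - 10 = T*N**2 - 10 = -10 + T*N**2)
X(c) = -15 (X(c) = -3 - 12 = -15)
g = -22504 (g = -4 - 1*(-150)**2 = -4 - 1*22500 = -4 - 22500 = -22504)
g - X(K(t(2), -12)) = -22504 - 1*(-15) = -22504 + 15 = -22489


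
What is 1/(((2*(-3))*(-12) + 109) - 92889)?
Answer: -1/92708 ≈ -1.0787e-5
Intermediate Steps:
1/(((2*(-3))*(-12) + 109) - 92889) = 1/((-6*(-12) + 109) - 92889) = 1/((72 + 109) - 92889) = 1/(181 - 92889) = 1/(-92708) = -1/92708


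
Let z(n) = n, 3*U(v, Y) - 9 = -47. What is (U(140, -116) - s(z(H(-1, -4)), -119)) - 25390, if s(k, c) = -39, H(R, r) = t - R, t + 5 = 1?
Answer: -76091/3 ≈ -25364.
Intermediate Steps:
t = -4 (t = -5 + 1 = -4)
U(v, Y) = -38/3 (U(v, Y) = 3 + (⅓)*(-47) = 3 - 47/3 = -38/3)
H(R, r) = -4 - R
(U(140, -116) - s(z(H(-1, -4)), -119)) - 25390 = (-38/3 - 1*(-39)) - 25390 = (-38/3 + 39) - 25390 = 79/3 - 25390 = -76091/3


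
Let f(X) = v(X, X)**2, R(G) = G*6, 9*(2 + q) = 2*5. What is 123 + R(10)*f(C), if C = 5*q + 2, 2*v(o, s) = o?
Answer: 5741/27 ≈ 212.63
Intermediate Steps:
q = -8/9 (q = -2 + (2*5)/9 = -2 + (1/9)*10 = -2 + 10/9 = -8/9 ≈ -0.88889)
v(o, s) = o/2
R(G) = 6*G
C = -22/9 (C = 5*(-8/9) + 2 = -40/9 + 2 = -22/9 ≈ -2.4444)
f(X) = X**2/4 (f(X) = (X/2)**2 = X**2/4)
123 + R(10)*f(C) = 123 + (6*10)*((-22/9)**2/4) = 123 + 60*((1/4)*(484/81)) = 123 + 60*(121/81) = 123 + 2420/27 = 5741/27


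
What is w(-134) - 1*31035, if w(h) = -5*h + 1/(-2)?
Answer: -60731/2 ≈ -30366.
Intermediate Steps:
w(h) = -½ - 5*h (w(h) = -5*h + 1*(-½) = -5*h - ½ = -½ - 5*h)
w(-134) - 1*31035 = (-½ - 5*(-134)) - 1*31035 = (-½ + 670) - 31035 = 1339/2 - 31035 = -60731/2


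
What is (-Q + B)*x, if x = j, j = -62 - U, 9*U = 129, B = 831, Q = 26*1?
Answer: -184345/3 ≈ -61448.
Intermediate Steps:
Q = 26
U = 43/3 (U = (1/9)*129 = 43/3 ≈ 14.333)
j = -229/3 (j = -62 - 1*43/3 = -62 - 43/3 = -229/3 ≈ -76.333)
x = -229/3 ≈ -76.333
(-Q + B)*x = (-1*26 + 831)*(-229/3) = (-26 + 831)*(-229/3) = 805*(-229/3) = -184345/3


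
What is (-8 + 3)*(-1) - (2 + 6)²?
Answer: -59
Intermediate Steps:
(-8 + 3)*(-1) - (2 + 6)² = -5*(-1) - 1*8² = 5 - 1*64 = 5 - 64 = -59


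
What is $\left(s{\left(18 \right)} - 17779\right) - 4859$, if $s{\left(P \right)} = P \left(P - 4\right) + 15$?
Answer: $-22371$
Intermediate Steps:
$s{\left(P \right)} = 15 + P \left(-4 + P\right)$ ($s{\left(P \right)} = P \left(-4 + P\right) + 15 = 15 + P \left(-4 + P\right)$)
$\left(s{\left(18 \right)} - 17779\right) - 4859 = \left(\left(15 + 18^{2} - 72\right) - 17779\right) - 4859 = \left(\left(15 + 324 - 72\right) - 17779\right) - 4859 = \left(267 - 17779\right) - 4859 = -17512 - 4859 = -22371$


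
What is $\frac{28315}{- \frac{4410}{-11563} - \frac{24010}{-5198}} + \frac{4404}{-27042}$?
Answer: $\frac{109572203126709}{19351178581} \approx 5662.3$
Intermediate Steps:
$\frac{28315}{- \frac{4410}{-11563} - \frac{24010}{-5198}} + \frac{4404}{-27042} = \frac{28315}{\left(-4410\right) \left(- \frac{1}{11563}\right) - - \frac{12005}{2599}} + 4404 \left(- \frac{1}{27042}\right) = \frac{28315}{\frac{4410}{11563} + \frac{12005}{2599}} - \frac{734}{4507} = \frac{28315}{\frac{150275405}{30052237}} - \frac{734}{4507} = 28315 \cdot \frac{30052237}{150275405} - \frac{734}{4507} = \frac{24312259733}{4293583} - \frac{734}{4507} = \frac{109572203126709}{19351178581}$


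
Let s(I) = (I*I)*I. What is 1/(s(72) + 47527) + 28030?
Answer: 11794323251/420775 ≈ 28030.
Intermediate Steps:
s(I) = I³ (s(I) = I²*I = I³)
1/(s(72) + 47527) + 28030 = 1/(72³ + 47527) + 28030 = 1/(373248 + 47527) + 28030 = 1/420775 + 28030 = 11794323251/420775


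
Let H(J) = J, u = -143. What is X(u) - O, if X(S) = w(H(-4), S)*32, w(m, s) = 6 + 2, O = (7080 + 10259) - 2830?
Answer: -14253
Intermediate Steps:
O = 14509 (O = 17339 - 2830 = 14509)
w(m, s) = 8
X(S) = 256 (X(S) = 8*32 = 256)
X(u) - O = 256 - 1*14509 = 256 - 14509 = -14253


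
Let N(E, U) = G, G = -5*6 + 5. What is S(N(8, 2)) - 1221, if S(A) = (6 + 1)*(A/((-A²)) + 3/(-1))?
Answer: -31043/25 ≈ -1241.7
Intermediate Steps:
G = -25 (G = -30 + 5 = -25)
N(E, U) = -25
S(A) = -21 - 7/A (S(A) = 7*(A*(-1/A²) + 3*(-1)) = 7*(-1/A - 3) = 7*(-3 - 1/A) = -21 - 7/A)
S(N(8, 2)) - 1221 = (-21 - 7/(-25)) - 1221 = (-21 - 7*(-1/25)) - 1221 = (-21 + 7/25) - 1221 = -518/25 - 1221 = -31043/25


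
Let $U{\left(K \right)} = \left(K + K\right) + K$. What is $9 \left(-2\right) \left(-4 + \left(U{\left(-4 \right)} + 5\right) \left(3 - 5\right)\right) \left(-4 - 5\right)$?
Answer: $1620$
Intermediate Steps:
$U{\left(K \right)} = 3 K$ ($U{\left(K \right)} = 2 K + K = 3 K$)
$9 \left(-2\right) \left(-4 + \left(U{\left(-4 \right)} + 5\right) \left(3 - 5\right)\right) \left(-4 - 5\right) = 9 \left(-2\right) \left(-4 + \left(3 \left(-4\right) + 5\right) \left(3 - 5\right)\right) \left(-4 - 5\right) = - 18 \left(-4 + \left(-12 + 5\right) \left(-2\right)\right) \left(-9\right) = - 18 \left(-4 - -14\right) \left(-9\right) = - 18 \left(-4 + 14\right) \left(-9\right) = - 18 \cdot 10 \left(-9\right) = \left(-18\right) \left(-90\right) = 1620$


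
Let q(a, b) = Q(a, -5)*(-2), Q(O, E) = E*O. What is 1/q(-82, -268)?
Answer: -1/820 ≈ -0.0012195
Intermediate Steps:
q(a, b) = 10*a (q(a, b) = -5*a*(-2) = 10*a)
1/q(-82, -268) = 1/(10*(-82)) = 1/(-820) = -1/820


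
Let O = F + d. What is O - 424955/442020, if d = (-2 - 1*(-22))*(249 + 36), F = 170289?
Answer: 15558046565/88404 ≈ 1.7599e+5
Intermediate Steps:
d = 5700 (d = (-2 + 22)*285 = 20*285 = 5700)
O = 175989 (O = 170289 + 5700 = 175989)
O - 424955/442020 = 175989 - 424955/442020 = 175989 - 1*84991/88404 = 175989 - 84991/88404 = 15558046565/88404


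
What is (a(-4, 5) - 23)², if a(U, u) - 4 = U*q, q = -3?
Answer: 49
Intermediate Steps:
a(U, u) = 4 - 3*U (a(U, u) = 4 + U*(-3) = 4 - 3*U)
(a(-4, 5) - 23)² = ((4 - 3*(-4)) - 23)² = ((4 + 12) - 23)² = (16 - 23)² = (-7)² = 49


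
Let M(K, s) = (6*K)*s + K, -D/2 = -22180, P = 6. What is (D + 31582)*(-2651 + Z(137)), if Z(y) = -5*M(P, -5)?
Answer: -135252702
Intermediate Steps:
D = 44360 (D = -2*(-22180) = 44360)
M(K, s) = K + 6*K*s (M(K, s) = 6*K*s + K = K + 6*K*s)
Z(y) = 870 (Z(y) = -30*(1 + 6*(-5)) = -30*(1 - 30) = -30*(-29) = -5*(-174) = 870)
(D + 31582)*(-2651 + Z(137)) = (44360 + 31582)*(-2651 + 870) = 75942*(-1781) = -135252702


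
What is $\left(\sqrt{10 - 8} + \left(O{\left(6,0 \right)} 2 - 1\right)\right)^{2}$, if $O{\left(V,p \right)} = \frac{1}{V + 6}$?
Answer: $\frac{97}{36} - \frac{5 \sqrt{2}}{3} \approx 0.33742$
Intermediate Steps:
$O{\left(V,p \right)} = \frac{1}{6 + V}$
$\left(\sqrt{10 - 8} + \left(O{\left(6,0 \right)} 2 - 1\right)\right)^{2} = \left(\sqrt{10 - 8} - \left(1 - \frac{1}{6 + 6} \cdot 2\right)\right)^{2} = \left(\sqrt{10 + \left(-29 + 21\right)} - \left(1 - \frac{1}{12} \cdot 2\right)\right)^{2} = \left(\sqrt{10 - 8} + \left(\frac{1}{12} \cdot 2 - 1\right)\right)^{2} = \left(\sqrt{2} + \left(\frac{1}{6} - 1\right)\right)^{2} = \left(\sqrt{2} - \frac{5}{6}\right)^{2} = \left(- \frac{5}{6} + \sqrt{2}\right)^{2}$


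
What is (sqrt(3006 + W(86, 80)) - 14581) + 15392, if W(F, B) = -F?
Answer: 811 + 2*sqrt(730) ≈ 865.04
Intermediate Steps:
(sqrt(3006 + W(86, 80)) - 14581) + 15392 = (sqrt(3006 - 1*86) - 14581) + 15392 = (sqrt(3006 - 86) - 14581) + 15392 = (sqrt(2920) - 14581) + 15392 = (2*sqrt(730) - 14581) + 15392 = (-14581 + 2*sqrt(730)) + 15392 = 811 + 2*sqrt(730)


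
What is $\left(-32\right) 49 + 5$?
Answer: $-1563$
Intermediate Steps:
$\left(-32\right) 49 + 5 = -1568 + 5 = -1563$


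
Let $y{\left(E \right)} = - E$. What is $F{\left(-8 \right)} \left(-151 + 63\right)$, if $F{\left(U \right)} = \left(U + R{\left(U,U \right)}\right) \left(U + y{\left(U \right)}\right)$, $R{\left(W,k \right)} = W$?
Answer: $0$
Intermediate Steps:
$F{\left(U \right)} = 0$ ($F{\left(U \right)} = \left(U + U\right) \left(U - U\right) = 2 U 0 = 0$)
$F{\left(-8 \right)} \left(-151 + 63\right) = 0 \left(-151 + 63\right) = 0 \left(-88\right) = 0$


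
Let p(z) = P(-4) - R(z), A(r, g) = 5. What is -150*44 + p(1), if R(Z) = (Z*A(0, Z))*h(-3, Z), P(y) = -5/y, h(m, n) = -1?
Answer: -26375/4 ≈ -6593.8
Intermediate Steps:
R(Z) = -5*Z (R(Z) = (Z*5)*(-1) = (5*Z)*(-1) = -5*Z)
p(z) = 5/4 + 5*z (p(z) = -5/(-4) - (-5)*z = -5*(-¼) + 5*z = 5/4 + 5*z)
-150*44 + p(1) = -150*44 + (5/4 + 5*1) = -6600 + (5/4 + 5) = -6600 + 25/4 = -26375/4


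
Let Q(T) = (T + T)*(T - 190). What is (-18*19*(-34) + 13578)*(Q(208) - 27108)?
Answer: -494541720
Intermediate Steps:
Q(T) = 2*T*(-190 + T) (Q(T) = (2*T)*(-190 + T) = 2*T*(-190 + T))
(-18*19*(-34) + 13578)*(Q(208) - 27108) = (-18*19*(-34) + 13578)*(2*208*(-190 + 208) - 27108) = (-342*(-34) + 13578)*(2*208*18 - 27108) = (11628 + 13578)*(7488 - 27108) = 25206*(-19620) = -494541720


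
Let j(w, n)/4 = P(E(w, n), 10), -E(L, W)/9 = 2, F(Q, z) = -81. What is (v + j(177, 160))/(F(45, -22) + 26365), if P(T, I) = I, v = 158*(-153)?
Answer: -12067/13142 ≈ -0.91820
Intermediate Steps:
E(L, W) = -18 (E(L, W) = -9*2 = -18)
v = -24174
j(w, n) = 40 (j(w, n) = 4*10 = 40)
(v + j(177, 160))/(F(45, -22) + 26365) = (-24174 + 40)/(-81 + 26365) = -24134/26284 = -24134*1/26284 = -12067/13142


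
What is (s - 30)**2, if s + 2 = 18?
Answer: 196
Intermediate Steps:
s = 16 (s = -2 + 18 = 16)
(s - 30)**2 = (16 - 30)**2 = (-14)**2 = 196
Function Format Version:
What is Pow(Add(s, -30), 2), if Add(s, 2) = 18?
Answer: 196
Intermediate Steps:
s = 16 (s = Add(-2, 18) = 16)
Pow(Add(s, -30), 2) = Pow(Add(16, -30), 2) = Pow(-14, 2) = 196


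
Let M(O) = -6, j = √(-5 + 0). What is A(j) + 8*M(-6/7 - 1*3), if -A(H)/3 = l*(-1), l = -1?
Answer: -51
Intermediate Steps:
j = I*√5 (j = √(-5) = I*√5 ≈ 2.2361*I)
A(H) = -3 (A(H) = -(-3)*(-1) = -3*1 = -3)
A(j) + 8*M(-6/7 - 1*3) = -3 + 8*(-6) = -3 - 48 = -51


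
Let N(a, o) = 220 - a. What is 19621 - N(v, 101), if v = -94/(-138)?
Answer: 1338716/69 ≈ 19402.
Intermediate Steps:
v = 47/69 (v = -94*(-1/138) = 47/69 ≈ 0.68116)
19621 - N(v, 101) = 19621 - (220 - 1*47/69) = 19621 - (220 - 47/69) = 19621 - 1*15133/69 = 19621 - 15133/69 = 1338716/69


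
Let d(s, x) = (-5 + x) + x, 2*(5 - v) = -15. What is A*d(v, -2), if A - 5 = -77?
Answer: 648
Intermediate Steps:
v = 25/2 (v = 5 - ½*(-15) = 5 + 15/2 = 25/2 ≈ 12.500)
A = -72 (A = 5 - 77 = -72)
d(s, x) = -5 + 2*x
A*d(v, -2) = -72*(-5 + 2*(-2)) = -72*(-5 - 4) = -72*(-9) = 648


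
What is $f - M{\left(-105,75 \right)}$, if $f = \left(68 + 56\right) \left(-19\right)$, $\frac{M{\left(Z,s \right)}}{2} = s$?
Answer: $-2506$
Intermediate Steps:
$M{\left(Z,s \right)} = 2 s$
$f = -2356$ ($f = 124 \left(-19\right) = -2356$)
$f - M{\left(-105,75 \right)} = -2356 - 2 \cdot 75 = -2356 - 150 = -2506$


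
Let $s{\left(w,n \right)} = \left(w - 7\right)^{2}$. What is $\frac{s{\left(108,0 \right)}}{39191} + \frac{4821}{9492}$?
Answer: $\frac{95255901}{124000324} \approx 0.76819$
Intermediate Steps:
$s{\left(w,n \right)} = \left(-7 + w\right)^{2}$
$\frac{s{\left(108,0 \right)}}{39191} + \frac{4821}{9492} = \frac{\left(-7 + 108\right)^{2}}{39191} + \frac{4821}{9492} = 101^{2} \cdot \frac{1}{39191} + 4821 \cdot \frac{1}{9492} = 10201 \cdot \frac{1}{39191} + \frac{1607}{3164} = \frac{10201}{39191} + \frac{1607}{3164} = \frac{95255901}{124000324}$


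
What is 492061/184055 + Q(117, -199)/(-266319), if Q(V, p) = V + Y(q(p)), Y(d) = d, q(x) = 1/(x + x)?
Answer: 52147416475607/19508902730910 ≈ 2.6730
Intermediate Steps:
q(x) = 1/(2*x)
Q(V, p) = V + 1/(2*p)
492061/184055 + Q(117, -199)/(-266319) = 492061/184055 + (117 + (½)/(-199))/(-266319) = 492061*(1/184055) + (117 + (½)*(-1/199))*(-1/266319) = 492061/184055 + (117 - 1/398)*(-1/266319) = 492061/184055 + (46565/398)*(-1/266319) = 492061/184055 - 46565/105994962 = 52147416475607/19508902730910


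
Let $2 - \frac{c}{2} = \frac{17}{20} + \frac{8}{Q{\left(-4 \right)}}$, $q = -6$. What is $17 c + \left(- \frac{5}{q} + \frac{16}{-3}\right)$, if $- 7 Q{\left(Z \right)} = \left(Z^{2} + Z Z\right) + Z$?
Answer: $\frac{513}{5} \approx 102.6$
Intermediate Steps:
$Q{\left(Z \right)} = - \frac{2 Z^{2}}{7} - \frac{Z}{7}$ ($Q{\left(Z \right)} = - \frac{\left(Z^{2} + Z Z\right) + Z}{7} = - \frac{\left(Z^{2} + Z^{2}\right) + Z}{7} = - \frac{2 Z^{2} + Z}{7} = - \frac{Z + 2 Z^{2}}{7} = - \frac{2 Z^{2}}{7} - \frac{Z}{7}$)
$c = \frac{63}{10}$ ($c = 4 - 2 \left(\frac{17}{20} + \frac{8}{\left(- \frac{1}{7}\right) \left(-4\right) \left(1 + 2 \left(-4\right)\right)}\right) = 4 - 2 \left(17 \cdot \frac{1}{20} + \frac{8}{\left(- \frac{1}{7}\right) \left(-4\right) \left(1 - 8\right)}\right) = 4 - 2 \left(\frac{17}{20} + \frac{8}{\left(- \frac{1}{7}\right) \left(-4\right) \left(-7\right)}\right) = 4 - 2 \left(\frac{17}{20} + \frac{8}{-4}\right) = 4 - 2 \left(\frac{17}{20} + 8 \left(- \frac{1}{4}\right)\right) = 4 - 2 \left(\frac{17}{20} - 2\right) = 4 - - \frac{23}{10} = 4 + \frac{23}{10} = \frac{63}{10} \approx 6.3$)
$17 c + \left(- \frac{5}{q} + \frac{16}{-3}\right) = 17 \cdot \frac{63}{10} + \left(- \frac{5}{-6} + \frac{16}{-3}\right) = \frac{1071}{10} + \left(\left(-5\right) \left(- \frac{1}{6}\right) + 16 \left(- \frac{1}{3}\right)\right) = \frac{1071}{10} + \left(\frac{5}{6} - \frac{16}{3}\right) = \frac{1071}{10} - \frac{9}{2} = \frac{513}{5}$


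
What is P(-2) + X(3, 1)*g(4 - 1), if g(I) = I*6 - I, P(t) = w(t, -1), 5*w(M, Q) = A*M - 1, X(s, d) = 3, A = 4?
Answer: 216/5 ≈ 43.200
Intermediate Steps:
w(M, Q) = -⅕ + 4*M/5 (w(M, Q) = (4*M - 1)/5 = (-1 + 4*M)/5 = -⅕ + 4*M/5)
P(t) = -⅕ + 4*t/5
g(I) = 5*I (g(I) = 6*I - I = 5*I)
P(-2) + X(3, 1)*g(4 - 1) = (-⅕ + (⅘)*(-2)) + 3*(5*(4 - 1)) = (-⅕ - 8/5) + 3*(5*3) = -9/5 + 3*15 = -9/5 + 45 = 216/5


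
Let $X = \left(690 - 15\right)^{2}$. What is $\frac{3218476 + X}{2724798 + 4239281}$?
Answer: $\frac{3674101}{6964079} \approx 0.52758$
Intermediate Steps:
$X = 455625$ ($X = 675^{2} = 455625$)
$\frac{3218476 + X}{2724798 + 4239281} = \frac{3218476 + 455625}{2724798 + 4239281} = \frac{3674101}{6964079}$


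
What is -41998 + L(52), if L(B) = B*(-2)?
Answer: -42102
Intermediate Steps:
L(B) = -2*B
-41998 + L(52) = -41998 - 2*52 = -41998 - 104 = -42102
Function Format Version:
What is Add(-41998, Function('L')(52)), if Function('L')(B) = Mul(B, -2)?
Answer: -42102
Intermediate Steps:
Function('L')(B) = Mul(-2, B)
Add(-41998, Function('L')(52)) = Add(-41998, Mul(-2, 52)) = Add(-41998, -104) = -42102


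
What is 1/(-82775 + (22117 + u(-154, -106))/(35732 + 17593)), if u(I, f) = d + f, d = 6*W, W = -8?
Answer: -17775/1471318304 ≈ -1.2081e-5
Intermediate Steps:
d = -48 (d = 6*(-8) = -48)
u(I, f) = -48 + f
1/(-82775 + (22117 + u(-154, -106))/(35732 + 17593)) = 1/(-82775 + (22117 + (-48 - 106))/(35732 + 17593)) = 1/(-82775 + (22117 - 154)/53325) = 1/(-82775 + 21963*(1/53325)) = 1/(-82775 + 7321/17775) = 1/(-1471318304/17775) = -17775/1471318304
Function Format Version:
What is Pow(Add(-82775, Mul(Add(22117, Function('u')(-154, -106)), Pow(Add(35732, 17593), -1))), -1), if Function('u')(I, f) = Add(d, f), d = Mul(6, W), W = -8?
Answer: Rational(-17775, 1471318304) ≈ -1.2081e-5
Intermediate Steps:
d = -48 (d = Mul(6, -8) = -48)
Function('u')(I, f) = Add(-48, f)
Pow(Add(-82775, Mul(Add(22117, Function('u')(-154, -106)), Pow(Add(35732, 17593), -1))), -1) = Pow(Add(-82775, Mul(Add(22117, Add(-48, -106)), Pow(Add(35732, 17593), -1))), -1) = Pow(Add(-82775, Mul(Add(22117, -154), Pow(53325, -1))), -1) = Pow(Add(-82775, Mul(21963, Rational(1, 53325))), -1) = Pow(Add(-82775, Rational(7321, 17775)), -1) = Pow(Rational(-1471318304, 17775), -1) = Rational(-17775, 1471318304)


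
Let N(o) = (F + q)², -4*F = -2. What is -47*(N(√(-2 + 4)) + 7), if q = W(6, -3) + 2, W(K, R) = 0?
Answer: -2491/4 ≈ -622.75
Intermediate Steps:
F = ½ (F = -¼*(-2) = ½ ≈ 0.50000)
q = 2 (q = 0 + 2 = 2)
N(o) = 25/4 (N(o) = (½ + 2)² = (5/2)² = 25/4)
-47*(N(√(-2 + 4)) + 7) = -47*(25/4 + 7) = -47*53/4 = -2491/4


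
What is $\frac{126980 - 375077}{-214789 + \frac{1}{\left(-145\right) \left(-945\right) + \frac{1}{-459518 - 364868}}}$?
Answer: $\frac{28025407193641953}{24262885828972675} \approx 1.1551$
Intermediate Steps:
$\frac{126980 - 375077}{-214789 + \frac{1}{\left(-145\right) \left(-945\right) + \frac{1}{-459518 - 364868}}} = - \frac{248097}{-214789 + \frac{1}{137025 + \frac{1}{-824386}}} = - \frac{248097}{-214789 + \frac{1}{137025 - \frac{1}{824386}}} = - \frac{248097}{-214789 + \frac{1}{\frac{112961491649}{824386}}} = - \frac{248097}{-214789 + \frac{824386}{112961491649}} = - \frac{248097}{- \frac{24262885828972675}{112961491649}} = \left(-248097\right) \left(- \frac{112961491649}{24262885828972675}\right) = \frac{28025407193641953}{24262885828972675}$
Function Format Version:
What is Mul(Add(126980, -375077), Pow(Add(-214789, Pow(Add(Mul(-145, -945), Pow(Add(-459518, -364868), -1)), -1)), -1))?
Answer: Rational(28025407193641953, 24262885828972675) ≈ 1.1551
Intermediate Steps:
Mul(Add(126980, -375077), Pow(Add(-214789, Pow(Add(Mul(-145, -945), Pow(Add(-459518, -364868), -1)), -1)), -1)) = Mul(-248097, Pow(Add(-214789, Pow(Add(137025, Pow(-824386, -1)), -1)), -1)) = Mul(-248097, Pow(Add(-214789, Pow(Add(137025, Rational(-1, 824386)), -1)), -1)) = Mul(-248097, Pow(Add(-214789, Pow(Rational(112961491649, 824386), -1)), -1)) = Mul(-248097, Pow(Add(-214789, Rational(824386, 112961491649)), -1)) = Mul(-248097, Pow(Rational(-24262885828972675, 112961491649), -1)) = Mul(-248097, Rational(-112961491649, 24262885828972675)) = Rational(28025407193641953, 24262885828972675)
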